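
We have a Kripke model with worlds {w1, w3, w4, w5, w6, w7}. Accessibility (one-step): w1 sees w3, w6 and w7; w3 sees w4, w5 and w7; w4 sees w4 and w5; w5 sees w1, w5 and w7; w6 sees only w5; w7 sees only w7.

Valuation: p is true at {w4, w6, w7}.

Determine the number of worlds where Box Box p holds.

1

w1: successors {w3, w6, w7}; Box p there: w3:F, w6:F, w7:T. ✗
w3: successors {w4, w5, w7}; Box p there: w4:F, w5:F, w7:T. ✗
w4: successors {w4, w5}; Box p there: w4:F, w5:F. ✗
w5: successors {w1, w5, w7}; Box p there: w1:F, w5:F, w7:T. ✗
w6: successors {w5}; Box p there: w5:F. ✗
w7: successors {w7}; Box p there: w7:T. ✓
Satisfying worlds: {w7}.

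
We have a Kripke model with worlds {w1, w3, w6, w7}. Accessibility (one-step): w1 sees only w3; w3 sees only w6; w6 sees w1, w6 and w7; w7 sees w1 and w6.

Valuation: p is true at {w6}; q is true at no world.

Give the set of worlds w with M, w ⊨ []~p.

{w1}

w1: successors {w3}; ~p there: w3:T. ✓
w3: successors {w6}; ~p there: w6:F. ✗
w6: successors {w1, w6, w7}; ~p there: w1:T, w6:F, w7:T. ✗
w7: successors {w1, w6}; ~p there: w1:T, w6:F. ✗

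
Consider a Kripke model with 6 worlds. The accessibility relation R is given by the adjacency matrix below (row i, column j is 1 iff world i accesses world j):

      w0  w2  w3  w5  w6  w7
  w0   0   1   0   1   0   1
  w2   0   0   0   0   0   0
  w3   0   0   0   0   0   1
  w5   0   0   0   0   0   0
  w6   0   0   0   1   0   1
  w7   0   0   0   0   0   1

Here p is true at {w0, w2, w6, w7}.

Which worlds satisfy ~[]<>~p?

w0: []<>~p is F. ✓
w2: []<>~p is T. ✗
w3: []<>~p is F. ✓
w5: []<>~p is T. ✗
w6: []<>~p is F. ✓
w7: []<>~p is F. ✓

{w0, w3, w6, w7}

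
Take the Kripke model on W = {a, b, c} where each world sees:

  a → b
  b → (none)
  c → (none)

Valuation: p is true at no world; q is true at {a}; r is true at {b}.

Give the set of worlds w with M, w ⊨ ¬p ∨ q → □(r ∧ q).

a: ¬p ∨ q is T, □(r ∧ q) is F. ✗
b: ¬p ∨ q is T, □(r ∧ q) is T. ✓
c: ¬p ∨ q is T, □(r ∧ q) is T. ✓

{b, c}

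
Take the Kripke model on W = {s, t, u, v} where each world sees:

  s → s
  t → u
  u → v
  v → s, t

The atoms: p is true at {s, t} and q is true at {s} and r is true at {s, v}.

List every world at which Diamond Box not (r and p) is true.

s: successors {s}; Box not (r and p) there: s:F. ✗
t: successors {u}; Box not (r and p) there: u:T. ✓
u: successors {v}; Box not (r and p) there: v:F. ✗
v: successors {s, t}; Box not (r and p) there: s:F, t:T. ✓

{t, v}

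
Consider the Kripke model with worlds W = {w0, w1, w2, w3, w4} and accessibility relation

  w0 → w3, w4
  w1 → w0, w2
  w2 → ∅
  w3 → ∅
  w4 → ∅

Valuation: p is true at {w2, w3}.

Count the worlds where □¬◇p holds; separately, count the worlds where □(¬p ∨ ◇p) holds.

For □¬◇p:
w0: successors {w3, w4}; ¬◇p there: w3:T, w4:T. ✓
w1: successors {w0, w2}; ¬◇p there: w0:F, w2:T. ✗
w2: no successors, so □¬◇p holds vacuously. ✓
w3: no successors, so □¬◇p holds vacuously. ✓
w4: no successors, so □¬◇p holds vacuously. ✓
— 4 worlds.
For □(¬p ∨ ◇p):
w0: successors {w3, w4}; ¬p ∨ ◇p there: w3:F, w4:T. ✗
w1: successors {w0, w2}; ¬p ∨ ◇p there: w0:T, w2:F. ✗
w2: no successors, so □(¬p ∨ ◇p) holds vacuously. ✓
w3: no successors, so □(¬p ∨ ◇p) holds vacuously. ✓
w4: no successors, so □(¬p ∨ ◇p) holds vacuously. ✓
— 3 worlds.

4 and 3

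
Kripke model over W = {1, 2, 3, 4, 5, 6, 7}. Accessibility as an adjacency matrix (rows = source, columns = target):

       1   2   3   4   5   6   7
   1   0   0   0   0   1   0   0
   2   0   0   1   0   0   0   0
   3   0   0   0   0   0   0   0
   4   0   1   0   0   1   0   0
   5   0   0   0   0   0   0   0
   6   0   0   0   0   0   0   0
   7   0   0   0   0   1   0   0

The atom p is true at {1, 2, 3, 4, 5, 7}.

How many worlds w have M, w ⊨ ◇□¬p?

1: successors {5}; □¬p there: 5:T. ✓
2: successors {3}; □¬p there: 3:T. ✓
3: no successors, so ◇□¬p fails. ✗
4: successors {2, 5}; □¬p there: 2:F, 5:T. ✓
5: no successors, so ◇□¬p fails. ✗
6: no successors, so ◇□¬p fails. ✗
7: successors {5}; □¬p there: 5:T. ✓
Satisfying worlds: {1, 2, 4, 7}.

4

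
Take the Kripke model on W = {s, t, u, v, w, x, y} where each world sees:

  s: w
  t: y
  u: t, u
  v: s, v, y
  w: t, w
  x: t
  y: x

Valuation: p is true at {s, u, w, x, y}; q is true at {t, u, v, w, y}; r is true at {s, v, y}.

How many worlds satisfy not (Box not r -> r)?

3

s: Box not r -> r is T. ✗
t: Box not r -> r is T. ✗
u: Box not r -> r is F. ✓
v: Box not r -> r is T. ✗
w: Box not r -> r is F. ✓
x: Box not r -> r is F. ✓
y: Box not r -> r is T. ✗
Satisfying worlds: {u, w, x}.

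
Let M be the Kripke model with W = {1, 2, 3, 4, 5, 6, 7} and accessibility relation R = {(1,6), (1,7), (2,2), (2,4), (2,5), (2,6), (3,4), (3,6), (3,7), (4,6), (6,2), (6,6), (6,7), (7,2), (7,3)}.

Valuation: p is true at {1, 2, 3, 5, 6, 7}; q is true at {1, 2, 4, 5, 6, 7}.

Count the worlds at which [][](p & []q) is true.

1: successors {6, 7}; [](p & []q) there: 6:F, 7:T. ✗
2: successors {2, 4, 5, 6}; [](p & []q) there: 2:F, 4:T, 5:T, 6:F. ✗
3: successors {4, 6, 7}; [](p & []q) there: 4:T, 6:F, 7:T. ✗
4: successors {6}; [](p & []q) there: 6:F. ✗
5: no successors, so [][](p & []q) holds vacuously. ✓
6: successors {2, 6, 7}; [](p & []q) there: 2:F, 6:F, 7:T. ✗
7: successors {2, 3}; [](p & []q) there: 2:F, 3:F. ✗
Satisfying worlds: {5}.

1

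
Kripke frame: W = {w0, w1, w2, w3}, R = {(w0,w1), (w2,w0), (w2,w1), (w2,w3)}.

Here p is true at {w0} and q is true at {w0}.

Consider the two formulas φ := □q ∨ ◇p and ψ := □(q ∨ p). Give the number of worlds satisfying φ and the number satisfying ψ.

For □q ∨ ◇p:
w0: □q is F, ◇p is F. ✗
w1: □q is T, ◇p is F. ✓
w2: □q is F, ◇p is T. ✓
w3: □q is T, ◇p is F. ✓
— 3 worlds.
For □(q ∨ p):
w0: successors {w1}; q ∨ p there: w1:F. ✗
w1: no successors, so □(q ∨ p) holds vacuously. ✓
w2: successors {w0, w1, w3}; q ∨ p there: w0:T, w1:F, w3:F. ✗
w3: no successors, so □(q ∨ p) holds vacuously. ✓
— 2 worlds.

3 and 2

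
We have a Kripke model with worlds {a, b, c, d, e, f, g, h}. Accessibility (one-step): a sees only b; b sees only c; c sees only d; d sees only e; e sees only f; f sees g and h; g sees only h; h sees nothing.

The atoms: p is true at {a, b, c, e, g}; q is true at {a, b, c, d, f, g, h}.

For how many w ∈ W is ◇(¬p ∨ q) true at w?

6

a: successors {b}; ¬p ∨ q there: b:T. ✓
b: successors {c}; ¬p ∨ q there: c:T. ✓
c: successors {d}; ¬p ∨ q there: d:T. ✓
d: successors {e}; ¬p ∨ q there: e:F. ✗
e: successors {f}; ¬p ∨ q there: f:T. ✓
f: successors {g, h}; ¬p ∨ q there: g:T, h:T. ✓
g: successors {h}; ¬p ∨ q there: h:T. ✓
h: no successors, so ◇(¬p ∨ q) fails. ✗
Satisfying worlds: {a, b, c, e, f, g}.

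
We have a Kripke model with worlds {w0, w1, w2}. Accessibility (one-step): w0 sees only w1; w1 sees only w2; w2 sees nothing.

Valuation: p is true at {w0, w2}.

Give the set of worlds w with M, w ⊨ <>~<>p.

{w1}

w0: successors {w1}; ~<>p there: w1:F. ✗
w1: successors {w2}; ~<>p there: w2:T. ✓
w2: no successors, so <>~<>p fails. ✗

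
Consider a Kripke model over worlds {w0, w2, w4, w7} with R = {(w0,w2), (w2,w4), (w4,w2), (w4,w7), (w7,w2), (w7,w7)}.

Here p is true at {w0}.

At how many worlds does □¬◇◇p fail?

0

w0: successors {w2}; ¬◇◇p there: w2:T. ✓
w2: successors {w4}; ¬◇◇p there: w4:T. ✓
w4: successors {w2, w7}; ¬◇◇p there: w2:T, w7:T. ✓
w7: successors {w2, w7}; ¬◇◇p there: w2:T, w7:T. ✓
Satisfying worlds: {w0, w2, w4, w7}.
So □¬◇◇p fails at the other 0 worlds.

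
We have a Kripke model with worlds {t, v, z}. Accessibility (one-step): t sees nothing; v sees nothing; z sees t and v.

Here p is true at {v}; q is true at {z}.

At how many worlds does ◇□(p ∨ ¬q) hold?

t: no successors, so ◇□(p ∨ ¬q) fails. ✗
v: no successors, so ◇□(p ∨ ¬q) fails. ✗
z: successors {t, v}; □(p ∨ ¬q) there: t:T, v:T. ✓
Satisfying worlds: {z}.

1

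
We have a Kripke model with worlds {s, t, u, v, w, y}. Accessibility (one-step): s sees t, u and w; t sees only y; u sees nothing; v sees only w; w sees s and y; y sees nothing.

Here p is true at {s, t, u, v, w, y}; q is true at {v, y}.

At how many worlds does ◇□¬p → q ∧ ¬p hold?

s: ◇□¬p is T, q ∧ ¬p is F. ✗
t: ◇□¬p is T, q ∧ ¬p is F. ✗
u: ◇□¬p is F, q ∧ ¬p is F. ✓
v: ◇□¬p is F, q ∧ ¬p is F. ✓
w: ◇□¬p is T, q ∧ ¬p is F. ✗
y: ◇□¬p is F, q ∧ ¬p is F. ✓
Satisfying worlds: {u, v, y}.

3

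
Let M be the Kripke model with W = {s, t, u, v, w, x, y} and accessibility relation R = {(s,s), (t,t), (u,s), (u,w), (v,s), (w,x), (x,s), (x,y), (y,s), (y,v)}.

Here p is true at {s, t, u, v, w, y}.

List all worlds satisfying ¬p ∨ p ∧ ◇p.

s: ¬p is F, p ∧ ◇p is T. ✓
t: ¬p is F, p ∧ ◇p is T. ✓
u: ¬p is F, p ∧ ◇p is T. ✓
v: ¬p is F, p ∧ ◇p is T. ✓
w: ¬p is F, p ∧ ◇p is F. ✗
x: ¬p is T, p ∧ ◇p is F. ✓
y: ¬p is F, p ∧ ◇p is T. ✓

{s, t, u, v, x, y}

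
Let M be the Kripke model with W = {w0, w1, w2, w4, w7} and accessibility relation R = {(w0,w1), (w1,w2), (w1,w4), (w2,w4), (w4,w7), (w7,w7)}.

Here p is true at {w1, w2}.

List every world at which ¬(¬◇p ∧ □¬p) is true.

{w0, w1}

w0: ¬◇p ∧ □¬p is F. ✓
w1: ¬◇p ∧ □¬p is F. ✓
w2: ¬◇p ∧ □¬p is T. ✗
w4: ¬◇p ∧ □¬p is T. ✗
w7: ¬◇p ∧ □¬p is T. ✗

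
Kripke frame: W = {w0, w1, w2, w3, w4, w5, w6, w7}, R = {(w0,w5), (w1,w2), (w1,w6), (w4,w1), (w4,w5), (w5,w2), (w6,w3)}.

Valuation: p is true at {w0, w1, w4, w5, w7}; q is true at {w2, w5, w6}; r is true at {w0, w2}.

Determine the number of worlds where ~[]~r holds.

w0: []~r is T. ✗
w1: []~r is F. ✓
w2: []~r is T. ✗
w3: []~r is T. ✗
w4: []~r is T. ✗
w5: []~r is F. ✓
w6: []~r is T. ✗
w7: []~r is T. ✗
Satisfying worlds: {w1, w5}.

2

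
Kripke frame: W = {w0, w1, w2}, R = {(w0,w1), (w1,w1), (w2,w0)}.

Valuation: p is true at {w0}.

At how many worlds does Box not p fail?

w0: successors {w1}; not p there: w1:T. ✓
w1: successors {w1}; not p there: w1:T. ✓
w2: successors {w0}; not p there: w0:F. ✗
Satisfying worlds: {w0, w1}.
So Box not p fails at the other 1 world.

1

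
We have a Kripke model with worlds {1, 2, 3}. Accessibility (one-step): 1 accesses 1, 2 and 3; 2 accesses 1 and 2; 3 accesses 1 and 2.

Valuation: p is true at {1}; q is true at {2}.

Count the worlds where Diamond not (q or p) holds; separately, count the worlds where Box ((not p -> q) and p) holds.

For Diamond not (q or p):
1: successors {1, 2, 3}; not (q or p) there: 1:F, 2:F, 3:T. ✓
2: successors {1, 2}; not (q or p) there: 1:F, 2:F. ✗
3: successors {1, 2}; not (q or p) there: 1:F, 2:F. ✗
— 1 world.
For Box ((not p -> q) and p):
1: successors {1, 2, 3}; (not p -> q) and p there: 1:T, 2:F, 3:F. ✗
2: successors {1, 2}; (not p -> q) and p there: 1:T, 2:F. ✗
3: successors {1, 2}; (not p -> q) and p there: 1:T, 2:F. ✗
— 0 worlds.

1 and 0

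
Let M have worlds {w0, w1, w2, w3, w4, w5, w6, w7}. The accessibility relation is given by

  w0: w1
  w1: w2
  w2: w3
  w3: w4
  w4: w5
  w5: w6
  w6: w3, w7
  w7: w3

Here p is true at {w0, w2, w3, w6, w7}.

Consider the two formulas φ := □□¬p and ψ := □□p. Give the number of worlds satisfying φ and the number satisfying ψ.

3 and 4

For □□¬p:
w0: successors {w1}; □¬p there: w1:F. ✗
w1: successors {w2}; □¬p there: w2:F. ✗
w2: successors {w3}; □¬p there: w3:T. ✓
w3: successors {w4}; □¬p there: w4:T. ✓
w4: successors {w5}; □¬p there: w5:F. ✗
w5: successors {w6}; □¬p there: w6:F. ✗
w6: successors {w3, w7}; □¬p there: w3:T, w7:F. ✗
w7: successors {w3}; □¬p there: w3:T. ✓
— 3 worlds.
For □□p:
w0: successors {w1}; □p there: w1:T. ✓
w1: successors {w2}; □p there: w2:T. ✓
w2: successors {w3}; □p there: w3:F. ✗
w3: successors {w4}; □p there: w4:F. ✗
w4: successors {w5}; □p there: w5:T. ✓
w5: successors {w6}; □p there: w6:T. ✓
w6: successors {w3, w7}; □p there: w3:F, w7:T. ✗
w7: successors {w3}; □p there: w3:F. ✗
— 4 worlds.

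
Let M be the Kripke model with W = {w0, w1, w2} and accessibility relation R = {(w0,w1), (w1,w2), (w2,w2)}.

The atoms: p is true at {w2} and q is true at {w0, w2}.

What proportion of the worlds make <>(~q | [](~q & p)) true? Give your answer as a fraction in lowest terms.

1/3

w0: successors {w1}; ~q | [](~q & p) there: w1:T. ✓
w1: successors {w2}; ~q | [](~q & p) there: w2:F. ✗
w2: successors {w2}; ~q | [](~q & p) there: w2:F. ✗
That's 1 of 3 worlds, so 1/3.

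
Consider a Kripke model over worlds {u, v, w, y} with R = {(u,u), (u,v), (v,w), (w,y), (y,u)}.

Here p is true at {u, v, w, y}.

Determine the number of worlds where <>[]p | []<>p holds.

4

u: <>[]p is T, []<>p is T. ✓
v: <>[]p is T, []<>p is T. ✓
w: <>[]p is T, []<>p is T. ✓
y: <>[]p is T, []<>p is T. ✓
Satisfying worlds: {u, v, w, y}.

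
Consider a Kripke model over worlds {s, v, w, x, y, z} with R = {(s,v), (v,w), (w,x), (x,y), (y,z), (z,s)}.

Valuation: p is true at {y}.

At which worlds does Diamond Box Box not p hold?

s: successors {v}; Box Box not p there: v:T. ✓
v: successors {w}; Box Box not p there: w:F. ✗
w: successors {x}; Box Box not p there: x:T. ✓
x: successors {y}; Box Box not p there: y:T. ✓
y: successors {z}; Box Box not p there: z:T. ✓
z: successors {s}; Box Box not p there: s:T. ✓

{s, w, x, y, z}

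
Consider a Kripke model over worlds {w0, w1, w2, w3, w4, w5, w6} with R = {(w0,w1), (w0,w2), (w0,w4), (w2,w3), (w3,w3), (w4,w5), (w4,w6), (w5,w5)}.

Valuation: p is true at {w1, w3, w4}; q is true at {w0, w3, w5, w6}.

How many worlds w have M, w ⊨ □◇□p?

w0: successors {w1, w2, w4}; ◇□p there: w1:F, w2:T, w4:T. ✗
w1: no successors, so □◇□p holds vacuously. ✓
w2: successors {w3}; ◇□p there: w3:T. ✓
w3: successors {w3}; ◇□p there: w3:T. ✓
w4: successors {w5, w6}; ◇□p there: w5:F, w6:F. ✗
w5: successors {w5}; ◇□p there: w5:F. ✗
w6: no successors, so □◇□p holds vacuously. ✓
Satisfying worlds: {w1, w2, w3, w6}.

4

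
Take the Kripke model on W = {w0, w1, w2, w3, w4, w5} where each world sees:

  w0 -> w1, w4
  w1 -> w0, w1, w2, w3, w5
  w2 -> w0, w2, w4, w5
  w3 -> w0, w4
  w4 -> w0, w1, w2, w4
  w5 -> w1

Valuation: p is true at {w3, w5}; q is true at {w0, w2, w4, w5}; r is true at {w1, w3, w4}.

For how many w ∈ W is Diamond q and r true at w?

3

w0: Diamond q is T, r is F. ✗
w1: Diamond q is T, r is T. ✓
w2: Diamond q is T, r is F. ✗
w3: Diamond q is T, r is T. ✓
w4: Diamond q is T, r is T. ✓
w5: Diamond q is F, r is F. ✗
Satisfying worlds: {w1, w3, w4}.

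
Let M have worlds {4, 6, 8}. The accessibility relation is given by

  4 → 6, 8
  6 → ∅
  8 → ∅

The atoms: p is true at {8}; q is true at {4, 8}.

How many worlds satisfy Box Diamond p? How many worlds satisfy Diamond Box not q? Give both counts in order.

For Box Diamond p:
4: successors {6, 8}; Diamond p there: 6:F, 8:F. ✗
6: no successors, so Box Diamond p holds vacuously. ✓
8: no successors, so Box Diamond p holds vacuously. ✓
— 2 worlds.
For Diamond Box not q:
4: successors {6, 8}; Box not q there: 6:T, 8:T. ✓
6: no successors, so Diamond Box not q fails. ✗
8: no successors, so Diamond Box not q fails. ✗
— 1 world.

2 and 1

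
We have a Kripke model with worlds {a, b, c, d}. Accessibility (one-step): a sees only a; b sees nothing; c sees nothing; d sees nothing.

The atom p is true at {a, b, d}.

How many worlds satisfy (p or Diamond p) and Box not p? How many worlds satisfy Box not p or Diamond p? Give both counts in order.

For (p or Diamond p) and Box not p:
a: p or Diamond p is T, Box not p is F. ✗
b: p or Diamond p is T, Box not p is T. ✓
c: p or Diamond p is F, Box not p is T. ✗
d: p or Diamond p is T, Box not p is T. ✓
— 2 worlds.
For Box not p or Diamond p:
a: Box not p is F, Diamond p is T. ✓
b: Box not p is T, Diamond p is F. ✓
c: Box not p is T, Diamond p is F. ✓
d: Box not p is T, Diamond p is F. ✓
— 4 worlds.

2 and 4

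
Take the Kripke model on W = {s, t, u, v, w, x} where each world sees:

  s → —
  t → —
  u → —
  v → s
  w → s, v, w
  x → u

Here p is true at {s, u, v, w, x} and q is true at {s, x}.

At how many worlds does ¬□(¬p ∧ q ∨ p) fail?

s: □(¬p ∧ q ∨ p) is T. ✗
t: □(¬p ∧ q ∨ p) is T. ✗
u: □(¬p ∧ q ∨ p) is T. ✗
v: □(¬p ∧ q ∨ p) is T. ✗
w: □(¬p ∧ q ∨ p) is T. ✗
x: □(¬p ∧ q ∨ p) is T. ✗
Satisfying worlds: ∅.
So ¬□(¬p ∧ q ∨ p) fails at the other 6 worlds.

6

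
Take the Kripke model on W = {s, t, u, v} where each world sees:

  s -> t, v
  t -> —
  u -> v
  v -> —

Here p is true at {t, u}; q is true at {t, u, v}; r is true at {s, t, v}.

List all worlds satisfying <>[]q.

s: successors {t, v}; []q there: t:T, v:T. ✓
t: no successors, so <>[]q fails. ✗
u: successors {v}; []q there: v:T. ✓
v: no successors, so <>[]q fails. ✗

{s, u}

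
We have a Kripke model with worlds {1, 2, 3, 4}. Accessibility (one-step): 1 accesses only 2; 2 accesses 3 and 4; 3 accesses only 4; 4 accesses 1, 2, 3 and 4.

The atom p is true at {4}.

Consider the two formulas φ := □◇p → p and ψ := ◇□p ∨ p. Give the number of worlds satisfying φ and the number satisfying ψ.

1 and 2

For □◇p → p:
1: □◇p is T, p is F. ✗
2: □◇p is T, p is F. ✗
3: □◇p is T, p is F. ✗
4: □◇p is F, p is T. ✓
— 1 world.
For ◇□p ∨ p:
1: ◇□p is F, p is F. ✗
2: ◇□p is T, p is F. ✓
3: ◇□p is F, p is F. ✗
4: ◇□p is T, p is T. ✓
— 2 worlds.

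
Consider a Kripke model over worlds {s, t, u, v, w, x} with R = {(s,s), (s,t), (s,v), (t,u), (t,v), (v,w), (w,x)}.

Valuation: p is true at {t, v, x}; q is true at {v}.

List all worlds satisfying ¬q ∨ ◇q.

s: ¬q is T, ◇q is T. ✓
t: ¬q is T, ◇q is T. ✓
u: ¬q is T, ◇q is F. ✓
v: ¬q is F, ◇q is F. ✗
w: ¬q is T, ◇q is F. ✓
x: ¬q is T, ◇q is F. ✓

{s, t, u, w, x}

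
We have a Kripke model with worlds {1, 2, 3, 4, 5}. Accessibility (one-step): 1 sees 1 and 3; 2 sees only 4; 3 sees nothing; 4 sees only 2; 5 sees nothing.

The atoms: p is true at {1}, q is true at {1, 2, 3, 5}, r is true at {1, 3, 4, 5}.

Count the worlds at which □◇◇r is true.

1: successors {1, 3}; ◇◇r there: 1:T, 3:F. ✗
2: successors {4}; ◇◇r there: 4:T. ✓
3: no successors, so □◇◇r holds vacuously. ✓
4: successors {2}; ◇◇r there: 2:F. ✗
5: no successors, so □◇◇r holds vacuously. ✓
Satisfying worlds: {2, 3, 5}.

3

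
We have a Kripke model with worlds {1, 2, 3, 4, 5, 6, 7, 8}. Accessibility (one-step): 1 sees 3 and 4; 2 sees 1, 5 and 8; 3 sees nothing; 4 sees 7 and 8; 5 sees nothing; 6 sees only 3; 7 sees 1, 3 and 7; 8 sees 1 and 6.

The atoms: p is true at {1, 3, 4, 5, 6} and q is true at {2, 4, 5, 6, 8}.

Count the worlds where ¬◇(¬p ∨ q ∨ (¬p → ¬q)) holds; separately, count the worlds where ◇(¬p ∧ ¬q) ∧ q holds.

For ¬◇(¬p ∨ q ∨ (¬p → ¬q)):
1: ◇(¬p ∨ q ∨ (¬p → ¬q)) is T. ✗
2: ◇(¬p ∨ q ∨ (¬p → ¬q)) is T. ✗
3: ◇(¬p ∨ q ∨ (¬p → ¬q)) is F. ✓
4: ◇(¬p ∨ q ∨ (¬p → ¬q)) is T. ✗
5: ◇(¬p ∨ q ∨ (¬p → ¬q)) is F. ✓
6: ◇(¬p ∨ q ∨ (¬p → ¬q)) is T. ✗
7: ◇(¬p ∨ q ∨ (¬p → ¬q)) is T. ✗
8: ◇(¬p ∨ q ∨ (¬p → ¬q)) is T. ✗
— 2 worlds.
For ◇(¬p ∧ ¬q) ∧ q:
1: ◇(¬p ∧ ¬q) is F, q is F. ✗
2: ◇(¬p ∧ ¬q) is F, q is T. ✗
3: ◇(¬p ∧ ¬q) is F, q is F. ✗
4: ◇(¬p ∧ ¬q) is T, q is T. ✓
5: ◇(¬p ∧ ¬q) is F, q is T. ✗
6: ◇(¬p ∧ ¬q) is F, q is T. ✗
7: ◇(¬p ∧ ¬q) is T, q is F. ✗
8: ◇(¬p ∧ ¬q) is F, q is T. ✗
— 1 world.

2 and 1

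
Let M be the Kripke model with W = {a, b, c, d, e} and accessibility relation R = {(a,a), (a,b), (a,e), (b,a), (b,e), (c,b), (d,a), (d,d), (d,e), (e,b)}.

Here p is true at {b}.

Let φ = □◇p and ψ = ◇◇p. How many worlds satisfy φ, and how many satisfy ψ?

1 and 3

For □◇p:
a: successors {a, b, e}; ◇p there: a:T, b:F, e:T. ✗
b: successors {a, e}; ◇p there: a:T, e:T. ✓
c: successors {b}; ◇p there: b:F. ✗
d: successors {a, d, e}; ◇p there: a:T, d:F, e:T. ✗
e: successors {b}; ◇p there: b:F. ✗
— 1 world.
For ◇◇p:
a: successors {a, b, e}; ◇p there: a:T, b:F, e:T. ✓
b: successors {a, e}; ◇p there: a:T, e:T. ✓
c: successors {b}; ◇p there: b:F. ✗
d: successors {a, d, e}; ◇p there: a:T, d:F, e:T. ✓
e: successors {b}; ◇p there: b:F. ✗
— 3 worlds.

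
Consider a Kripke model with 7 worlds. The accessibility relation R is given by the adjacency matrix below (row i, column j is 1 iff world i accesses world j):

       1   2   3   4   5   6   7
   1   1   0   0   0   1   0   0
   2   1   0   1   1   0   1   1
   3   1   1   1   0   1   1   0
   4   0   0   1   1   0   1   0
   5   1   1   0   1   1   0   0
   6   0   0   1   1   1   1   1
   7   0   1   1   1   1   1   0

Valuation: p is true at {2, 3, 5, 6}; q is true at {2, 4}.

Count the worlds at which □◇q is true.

3

1: successors {1, 5}; ◇q there: 1:F, 5:T. ✗
2: successors {1, 3, 4, 6, 7}; ◇q there: 1:F, 3:T, 4:T, 6:T, 7:T. ✗
3: successors {1, 2, 3, 5, 6}; ◇q there: 1:F, 2:T, 3:T, 5:T, 6:T. ✗
4: successors {3, 4, 6}; ◇q there: 3:T, 4:T, 6:T. ✓
5: successors {1, 2, 4, 5}; ◇q there: 1:F, 2:T, 4:T, 5:T. ✗
6: successors {3, 4, 5, 6, 7}; ◇q there: 3:T, 4:T, 5:T, 6:T, 7:T. ✓
7: successors {2, 3, 4, 5, 6}; ◇q there: 2:T, 3:T, 4:T, 5:T, 6:T. ✓
Satisfying worlds: {4, 6, 7}.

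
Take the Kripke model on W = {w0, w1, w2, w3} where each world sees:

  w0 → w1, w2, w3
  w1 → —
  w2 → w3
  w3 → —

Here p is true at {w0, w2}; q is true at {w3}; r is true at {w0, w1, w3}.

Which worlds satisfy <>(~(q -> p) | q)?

w0: successors {w1, w2, w3}; ~(q -> p) | q there: w1:F, w2:F, w3:T. ✓
w1: no successors, so <>(~(q -> p) | q) fails. ✗
w2: successors {w3}; ~(q -> p) | q there: w3:T. ✓
w3: no successors, so <>(~(q -> p) | q) fails. ✗

{w0, w2}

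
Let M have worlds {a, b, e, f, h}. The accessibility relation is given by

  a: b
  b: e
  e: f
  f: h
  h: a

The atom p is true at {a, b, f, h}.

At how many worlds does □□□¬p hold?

a: successors {b}; □□¬p there: b:F. ✗
b: successors {e}; □□¬p there: e:F. ✗
e: successors {f}; □□¬p there: f:F. ✗
f: successors {h}; □□¬p there: h:F. ✗
h: successors {a}; □□¬p there: a:T. ✓
Satisfying worlds: {h}.

1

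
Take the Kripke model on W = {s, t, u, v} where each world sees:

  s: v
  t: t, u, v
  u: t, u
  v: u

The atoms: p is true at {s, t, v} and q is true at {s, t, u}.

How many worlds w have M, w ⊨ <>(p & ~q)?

2

s: successors {v}; p & ~q there: v:T. ✓
t: successors {t, u, v}; p & ~q there: t:F, u:F, v:T. ✓
u: successors {t, u}; p & ~q there: t:F, u:F. ✗
v: successors {u}; p & ~q there: u:F. ✗
Satisfying worlds: {s, t}.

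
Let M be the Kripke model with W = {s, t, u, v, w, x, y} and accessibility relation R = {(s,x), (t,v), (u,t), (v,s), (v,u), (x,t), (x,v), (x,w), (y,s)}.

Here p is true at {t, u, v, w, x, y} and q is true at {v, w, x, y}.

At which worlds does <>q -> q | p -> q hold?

s: <>q is T, q | p -> q is T. ✓
t: <>q is T, q | p -> q is F. ✗
u: <>q is F, q | p -> q is F. ✓
v: <>q is F, q | p -> q is T. ✓
w: <>q is F, q | p -> q is T. ✓
x: <>q is T, q | p -> q is T. ✓
y: <>q is F, q | p -> q is T. ✓

{s, u, v, w, x, y}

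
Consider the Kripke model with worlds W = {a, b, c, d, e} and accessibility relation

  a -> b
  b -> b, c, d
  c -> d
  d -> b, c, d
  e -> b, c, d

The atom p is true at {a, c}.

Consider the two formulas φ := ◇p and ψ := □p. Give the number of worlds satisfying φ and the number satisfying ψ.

3 and 0

For ◇p:
a: successors {b}; p there: b:F. ✗
b: successors {b, c, d}; p there: b:F, c:T, d:F. ✓
c: successors {d}; p there: d:F. ✗
d: successors {b, c, d}; p there: b:F, c:T, d:F. ✓
e: successors {b, c, d}; p there: b:F, c:T, d:F. ✓
— 3 worlds.
For □p:
a: successors {b}; p there: b:F. ✗
b: successors {b, c, d}; p there: b:F, c:T, d:F. ✗
c: successors {d}; p there: d:F. ✗
d: successors {b, c, d}; p there: b:F, c:T, d:F. ✗
e: successors {b, c, d}; p there: b:F, c:T, d:F. ✗
— 0 worlds.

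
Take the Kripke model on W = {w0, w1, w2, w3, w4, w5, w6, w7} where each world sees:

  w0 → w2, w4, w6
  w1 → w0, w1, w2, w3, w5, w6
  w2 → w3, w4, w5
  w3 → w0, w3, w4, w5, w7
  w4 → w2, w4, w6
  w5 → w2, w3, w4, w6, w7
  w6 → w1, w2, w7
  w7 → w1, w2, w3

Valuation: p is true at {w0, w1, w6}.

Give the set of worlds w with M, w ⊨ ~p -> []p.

{w0, w1, w6}

w0: ~p is F, []p is F. ✓
w1: ~p is F, []p is F. ✓
w2: ~p is T, []p is F. ✗
w3: ~p is T, []p is F. ✗
w4: ~p is T, []p is F. ✗
w5: ~p is T, []p is F. ✗
w6: ~p is F, []p is F. ✓
w7: ~p is T, []p is F. ✗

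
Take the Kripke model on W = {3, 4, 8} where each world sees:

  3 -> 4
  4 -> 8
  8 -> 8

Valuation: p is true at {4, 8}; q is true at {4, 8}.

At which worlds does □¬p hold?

∅

3: successors {4}; ¬p there: 4:F. ✗
4: successors {8}; ¬p there: 8:F. ✗
8: successors {8}; ¬p there: 8:F. ✗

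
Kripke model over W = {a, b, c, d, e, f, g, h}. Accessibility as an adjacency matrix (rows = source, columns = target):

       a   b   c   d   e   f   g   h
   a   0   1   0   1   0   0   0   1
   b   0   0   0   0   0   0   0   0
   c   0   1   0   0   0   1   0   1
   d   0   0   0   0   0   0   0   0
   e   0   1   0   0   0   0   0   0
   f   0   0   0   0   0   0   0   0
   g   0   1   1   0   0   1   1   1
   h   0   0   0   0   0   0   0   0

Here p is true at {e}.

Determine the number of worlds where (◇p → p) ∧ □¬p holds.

a: ◇p → p is T, □¬p is T. ✓
b: ◇p → p is T, □¬p is T. ✓
c: ◇p → p is T, □¬p is T. ✓
d: ◇p → p is T, □¬p is T. ✓
e: ◇p → p is T, □¬p is T. ✓
f: ◇p → p is T, □¬p is T. ✓
g: ◇p → p is T, □¬p is T. ✓
h: ◇p → p is T, □¬p is T. ✓
Satisfying worlds: {a, b, c, d, e, f, g, h}.

8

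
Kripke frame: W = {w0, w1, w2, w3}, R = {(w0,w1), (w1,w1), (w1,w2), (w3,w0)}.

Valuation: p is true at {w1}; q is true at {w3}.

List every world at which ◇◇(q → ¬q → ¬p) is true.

{w0, w1, w3}

w0: successors {w1}; ◇(q → ¬q → ¬p) there: w1:T. ✓
w1: successors {w1, w2}; ◇(q → ¬q → ¬p) there: w1:T, w2:F. ✓
w2: no successors, so ◇◇(q → ¬q → ¬p) fails. ✗
w3: successors {w0}; ◇(q → ¬q → ¬p) there: w0:T. ✓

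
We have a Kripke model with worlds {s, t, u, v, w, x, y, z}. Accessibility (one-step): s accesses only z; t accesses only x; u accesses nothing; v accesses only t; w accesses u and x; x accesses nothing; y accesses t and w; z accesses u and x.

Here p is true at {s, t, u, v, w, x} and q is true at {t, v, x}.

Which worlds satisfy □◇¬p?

s: successors {z}; ◇¬p there: z:F. ✗
t: successors {x}; ◇¬p there: x:F. ✗
u: no successors, so □◇¬p holds vacuously. ✓
v: successors {t}; ◇¬p there: t:F. ✗
w: successors {u, x}; ◇¬p there: u:F, x:F. ✗
x: no successors, so □◇¬p holds vacuously. ✓
y: successors {t, w}; ◇¬p there: t:F, w:F. ✗
z: successors {u, x}; ◇¬p there: u:F, x:F. ✗

{u, x}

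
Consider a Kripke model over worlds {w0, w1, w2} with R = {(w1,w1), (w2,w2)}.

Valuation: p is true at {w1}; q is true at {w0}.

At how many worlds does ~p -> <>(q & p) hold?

1

w0: ~p is T, <>(q & p) is F. ✗
w1: ~p is F, <>(q & p) is F. ✓
w2: ~p is T, <>(q & p) is F. ✗
Satisfying worlds: {w1}.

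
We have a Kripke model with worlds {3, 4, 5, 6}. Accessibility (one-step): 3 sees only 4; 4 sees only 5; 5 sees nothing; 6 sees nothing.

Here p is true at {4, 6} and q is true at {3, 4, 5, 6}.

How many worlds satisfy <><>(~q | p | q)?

3: successors {4}; <>(~q | p | q) there: 4:T. ✓
4: successors {5}; <>(~q | p | q) there: 5:F. ✗
5: no successors, so <><>(~q | p | q) fails. ✗
6: no successors, so <><>(~q | p | q) fails. ✗
Satisfying worlds: {3}.

1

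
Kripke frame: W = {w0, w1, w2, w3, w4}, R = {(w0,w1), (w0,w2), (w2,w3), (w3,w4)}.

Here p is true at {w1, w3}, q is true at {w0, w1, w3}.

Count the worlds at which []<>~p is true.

w0: successors {w1, w2}; <>~p there: w1:F, w2:F. ✗
w1: no successors, so []<>~p holds vacuously. ✓
w2: successors {w3}; <>~p there: w3:T. ✓
w3: successors {w4}; <>~p there: w4:F. ✗
w4: no successors, so []<>~p holds vacuously. ✓
Satisfying worlds: {w1, w2, w4}.

3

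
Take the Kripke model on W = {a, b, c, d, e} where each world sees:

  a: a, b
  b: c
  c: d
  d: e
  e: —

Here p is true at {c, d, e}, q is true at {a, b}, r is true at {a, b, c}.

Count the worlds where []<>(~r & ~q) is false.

a: successors {a, b}; <>(~r & ~q) there: a:F, b:F. ✗
b: successors {c}; <>(~r & ~q) there: c:T. ✓
c: successors {d}; <>(~r & ~q) there: d:T. ✓
d: successors {e}; <>(~r & ~q) there: e:F. ✗
e: no successors, so []<>(~r & ~q) holds vacuously. ✓
Satisfying worlds: {b, c, e}.
So []<>(~r & ~q) fails at the other 2 worlds.

2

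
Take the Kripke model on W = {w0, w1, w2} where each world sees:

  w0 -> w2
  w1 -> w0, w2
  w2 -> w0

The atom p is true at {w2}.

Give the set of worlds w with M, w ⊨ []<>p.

w0: successors {w2}; <>p there: w2:F. ✗
w1: successors {w0, w2}; <>p there: w0:T, w2:F. ✗
w2: successors {w0}; <>p there: w0:T. ✓

{w2}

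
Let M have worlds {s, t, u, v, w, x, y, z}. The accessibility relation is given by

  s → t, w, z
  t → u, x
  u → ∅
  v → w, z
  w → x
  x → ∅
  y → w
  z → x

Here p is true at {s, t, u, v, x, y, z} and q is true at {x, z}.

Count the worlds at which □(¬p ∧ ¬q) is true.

3

s: successors {t, w, z}; ¬p ∧ ¬q there: t:F, w:T, z:F. ✗
t: successors {u, x}; ¬p ∧ ¬q there: u:F, x:F. ✗
u: no successors, so □(¬p ∧ ¬q) holds vacuously. ✓
v: successors {w, z}; ¬p ∧ ¬q there: w:T, z:F. ✗
w: successors {x}; ¬p ∧ ¬q there: x:F. ✗
x: no successors, so □(¬p ∧ ¬q) holds vacuously. ✓
y: successors {w}; ¬p ∧ ¬q there: w:T. ✓
z: successors {x}; ¬p ∧ ¬q there: x:F. ✗
Satisfying worlds: {u, x, y}.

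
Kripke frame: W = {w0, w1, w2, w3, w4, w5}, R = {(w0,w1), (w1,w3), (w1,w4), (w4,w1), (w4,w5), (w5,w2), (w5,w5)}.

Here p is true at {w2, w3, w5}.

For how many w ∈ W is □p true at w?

3

w0: successors {w1}; p there: w1:F. ✗
w1: successors {w3, w4}; p there: w3:T, w4:F. ✗
w2: no successors, so □p holds vacuously. ✓
w3: no successors, so □p holds vacuously. ✓
w4: successors {w1, w5}; p there: w1:F, w5:T. ✗
w5: successors {w2, w5}; p there: w2:T, w5:T. ✓
Satisfying worlds: {w2, w3, w5}.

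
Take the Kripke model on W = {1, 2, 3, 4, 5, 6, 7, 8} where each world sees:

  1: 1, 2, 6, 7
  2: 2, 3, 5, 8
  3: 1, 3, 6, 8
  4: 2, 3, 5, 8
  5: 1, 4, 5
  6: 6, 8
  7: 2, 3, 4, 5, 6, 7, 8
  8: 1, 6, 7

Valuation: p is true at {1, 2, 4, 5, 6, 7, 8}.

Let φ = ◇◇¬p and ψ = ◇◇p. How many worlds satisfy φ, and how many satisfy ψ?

For ◇◇¬p:
1: successors {1, 2, 6, 7}; ◇¬p there: 1:F, 2:T, 6:F, 7:T. ✓
2: successors {2, 3, 5, 8}; ◇¬p there: 2:T, 3:T, 5:F, 8:F. ✓
3: successors {1, 3, 6, 8}; ◇¬p there: 1:F, 3:T, 6:F, 8:F. ✓
4: successors {2, 3, 5, 8}; ◇¬p there: 2:T, 3:T, 5:F, 8:F. ✓
5: successors {1, 4, 5}; ◇¬p there: 1:F, 4:T, 5:F. ✓
6: successors {6, 8}; ◇¬p there: 6:F, 8:F. ✗
7: successors {2, 3, 4, 5, 6, 7, 8}; ◇¬p there: 2:T, 3:T, 4:T, 5:F, 6:F, 7:T, 8:F. ✓
8: successors {1, 6, 7}; ◇¬p there: 1:F, 6:F, 7:T. ✓
— 7 worlds.
For ◇◇p:
1: successors {1, 2, 6, 7}; ◇p there: 1:T, 2:T, 6:T, 7:T. ✓
2: successors {2, 3, 5, 8}; ◇p there: 2:T, 3:T, 5:T, 8:T. ✓
3: successors {1, 3, 6, 8}; ◇p there: 1:T, 3:T, 6:T, 8:T. ✓
4: successors {2, 3, 5, 8}; ◇p there: 2:T, 3:T, 5:T, 8:T. ✓
5: successors {1, 4, 5}; ◇p there: 1:T, 4:T, 5:T. ✓
6: successors {6, 8}; ◇p there: 6:T, 8:T. ✓
7: successors {2, 3, 4, 5, 6, 7, 8}; ◇p there: 2:T, 3:T, 4:T, 5:T, 6:T, 7:T, 8:T. ✓
8: successors {1, 6, 7}; ◇p there: 1:T, 6:T, 7:T. ✓
— 8 worlds.

7 and 8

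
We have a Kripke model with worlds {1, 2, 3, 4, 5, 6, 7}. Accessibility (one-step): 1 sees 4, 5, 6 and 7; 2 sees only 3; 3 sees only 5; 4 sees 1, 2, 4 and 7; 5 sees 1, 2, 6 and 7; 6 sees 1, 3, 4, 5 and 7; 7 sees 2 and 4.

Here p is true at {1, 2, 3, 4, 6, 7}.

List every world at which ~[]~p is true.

{1, 2, 4, 5, 6, 7}

1: []~p is F. ✓
2: []~p is F. ✓
3: []~p is T. ✗
4: []~p is F. ✓
5: []~p is F. ✓
6: []~p is F. ✓
7: []~p is F. ✓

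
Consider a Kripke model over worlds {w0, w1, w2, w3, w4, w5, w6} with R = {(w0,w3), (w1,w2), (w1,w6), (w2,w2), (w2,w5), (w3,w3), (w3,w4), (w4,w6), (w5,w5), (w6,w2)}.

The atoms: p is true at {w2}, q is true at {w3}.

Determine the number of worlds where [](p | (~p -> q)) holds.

w0: successors {w3}; p | (~p -> q) there: w3:T. ✓
w1: successors {w2, w6}; p | (~p -> q) there: w2:T, w6:F. ✗
w2: successors {w2, w5}; p | (~p -> q) there: w2:T, w5:F. ✗
w3: successors {w3, w4}; p | (~p -> q) there: w3:T, w4:F. ✗
w4: successors {w6}; p | (~p -> q) there: w6:F. ✗
w5: successors {w5}; p | (~p -> q) there: w5:F. ✗
w6: successors {w2}; p | (~p -> q) there: w2:T. ✓
Satisfying worlds: {w0, w6}.

2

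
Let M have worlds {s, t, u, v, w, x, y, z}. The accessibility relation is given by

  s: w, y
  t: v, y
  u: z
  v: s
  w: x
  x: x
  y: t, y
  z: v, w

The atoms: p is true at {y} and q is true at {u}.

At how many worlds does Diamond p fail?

5

s: successors {w, y}; p there: w:F, y:T. ✓
t: successors {v, y}; p there: v:F, y:T. ✓
u: successors {z}; p there: z:F. ✗
v: successors {s}; p there: s:F. ✗
w: successors {x}; p there: x:F. ✗
x: successors {x}; p there: x:F. ✗
y: successors {t, y}; p there: t:F, y:T. ✓
z: successors {v, w}; p there: v:F, w:F. ✗
Satisfying worlds: {s, t, y}.
So Diamond p fails at the other 5 worlds.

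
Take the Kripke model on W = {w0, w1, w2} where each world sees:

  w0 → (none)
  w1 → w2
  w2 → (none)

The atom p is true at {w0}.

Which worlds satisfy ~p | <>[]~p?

{w1, w2}

w0: ~p is F, <>[]~p is F. ✗
w1: ~p is T, <>[]~p is T. ✓
w2: ~p is T, <>[]~p is F. ✓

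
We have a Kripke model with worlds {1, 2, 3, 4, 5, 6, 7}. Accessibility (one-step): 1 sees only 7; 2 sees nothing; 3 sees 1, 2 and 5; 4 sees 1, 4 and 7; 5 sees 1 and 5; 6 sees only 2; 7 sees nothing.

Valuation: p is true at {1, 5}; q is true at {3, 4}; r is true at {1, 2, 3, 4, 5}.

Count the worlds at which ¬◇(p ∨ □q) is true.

2

1: ◇(p ∨ □q) is T. ✗
2: ◇(p ∨ □q) is F. ✓
3: ◇(p ∨ □q) is T. ✗
4: ◇(p ∨ □q) is T. ✗
5: ◇(p ∨ □q) is T. ✗
6: ◇(p ∨ □q) is T. ✗
7: ◇(p ∨ □q) is F. ✓
Satisfying worlds: {2, 7}.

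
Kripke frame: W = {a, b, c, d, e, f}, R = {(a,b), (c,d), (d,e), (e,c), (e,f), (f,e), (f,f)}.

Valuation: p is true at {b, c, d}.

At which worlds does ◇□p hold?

{a, e}

a: successors {b}; □p there: b:T. ✓
b: no successors, so ◇□p fails. ✗
c: successors {d}; □p there: d:F. ✗
d: successors {e}; □p there: e:F. ✗
e: successors {c, f}; □p there: c:T, f:F. ✓
f: successors {e, f}; □p there: e:F, f:F. ✗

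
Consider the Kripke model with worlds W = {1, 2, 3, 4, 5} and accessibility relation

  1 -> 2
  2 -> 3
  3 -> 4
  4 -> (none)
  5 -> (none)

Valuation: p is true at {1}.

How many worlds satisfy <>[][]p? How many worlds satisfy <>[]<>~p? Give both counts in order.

2 and 2

For <>[][]p:
1: successors {2}; [][]p there: 2:F. ✗
2: successors {3}; [][]p there: 3:T. ✓
3: successors {4}; [][]p there: 4:T. ✓
4: no successors, so <>[][]p fails. ✗
5: no successors, so <>[][]p fails. ✗
— 2 worlds.
For <>[]<>~p:
1: successors {2}; []<>~p there: 2:T. ✓
2: successors {3}; []<>~p there: 3:F. ✗
3: successors {4}; []<>~p there: 4:T. ✓
4: no successors, so <>[]<>~p fails. ✗
5: no successors, so <>[]<>~p fails. ✗
— 2 worlds.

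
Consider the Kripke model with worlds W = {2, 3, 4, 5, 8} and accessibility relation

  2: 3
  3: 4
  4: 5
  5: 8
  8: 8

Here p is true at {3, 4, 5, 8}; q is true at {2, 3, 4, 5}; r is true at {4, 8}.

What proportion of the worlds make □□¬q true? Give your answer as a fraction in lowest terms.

2: successors {3}; □¬q there: 3:F. ✗
3: successors {4}; □¬q there: 4:F. ✗
4: successors {5}; □¬q there: 5:T. ✓
5: successors {8}; □¬q there: 8:T. ✓
8: successors {8}; □¬q there: 8:T. ✓
That's 3 of 5 worlds, so 3/5.

3/5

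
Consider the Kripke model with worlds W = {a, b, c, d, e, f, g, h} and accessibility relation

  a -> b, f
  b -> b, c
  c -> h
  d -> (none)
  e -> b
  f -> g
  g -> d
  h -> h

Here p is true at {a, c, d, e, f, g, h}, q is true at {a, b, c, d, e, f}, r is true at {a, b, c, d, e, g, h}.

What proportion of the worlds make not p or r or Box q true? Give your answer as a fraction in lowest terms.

a: not p or r is T, Box q is T. ✓
b: not p or r is T, Box q is T. ✓
c: not p or r is T, Box q is F. ✓
d: not p or r is T, Box q is T. ✓
e: not p or r is T, Box q is T. ✓
f: not p or r is F, Box q is F. ✗
g: not p or r is T, Box q is T. ✓
h: not p or r is T, Box q is F. ✓
That's 7 of 8 worlds, so 7/8.

7/8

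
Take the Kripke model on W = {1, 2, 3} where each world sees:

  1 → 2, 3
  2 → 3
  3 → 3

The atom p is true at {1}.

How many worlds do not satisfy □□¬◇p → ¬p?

1

1: □□¬◇p is T, ¬p is F. ✗
2: □□¬◇p is T, ¬p is T. ✓
3: □□¬◇p is T, ¬p is T. ✓
Satisfying worlds: {2, 3}.
So □□¬◇p → ¬p fails at the other 1 world.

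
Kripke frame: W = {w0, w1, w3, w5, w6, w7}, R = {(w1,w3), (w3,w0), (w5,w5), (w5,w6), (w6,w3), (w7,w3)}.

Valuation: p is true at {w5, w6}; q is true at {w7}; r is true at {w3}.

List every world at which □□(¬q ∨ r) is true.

w0: no successors, so □□(¬q ∨ r) holds vacuously. ✓
w1: successors {w3}; □(¬q ∨ r) there: w3:T. ✓
w3: successors {w0}; □(¬q ∨ r) there: w0:T. ✓
w5: successors {w5, w6}; □(¬q ∨ r) there: w5:T, w6:T. ✓
w6: successors {w3}; □(¬q ∨ r) there: w3:T. ✓
w7: successors {w3}; □(¬q ∨ r) there: w3:T. ✓

{w0, w1, w3, w5, w6, w7}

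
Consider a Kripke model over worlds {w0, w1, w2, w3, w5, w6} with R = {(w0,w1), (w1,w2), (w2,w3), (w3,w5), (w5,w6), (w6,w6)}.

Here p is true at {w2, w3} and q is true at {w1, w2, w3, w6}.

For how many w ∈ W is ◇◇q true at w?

w0: successors {w1}; ◇q there: w1:T. ✓
w1: successors {w2}; ◇q there: w2:T. ✓
w2: successors {w3}; ◇q there: w3:F. ✗
w3: successors {w5}; ◇q there: w5:T. ✓
w5: successors {w6}; ◇q there: w6:T. ✓
w6: successors {w6}; ◇q there: w6:T. ✓
Satisfying worlds: {w0, w1, w3, w5, w6}.

5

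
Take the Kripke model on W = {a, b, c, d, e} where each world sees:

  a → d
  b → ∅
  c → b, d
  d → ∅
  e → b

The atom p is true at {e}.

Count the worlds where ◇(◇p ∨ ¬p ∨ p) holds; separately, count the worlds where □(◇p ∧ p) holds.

3 and 2

For ◇(◇p ∨ ¬p ∨ p):
a: successors {d}; ◇p ∨ ¬p ∨ p there: d:T. ✓
b: no successors, so ◇(◇p ∨ ¬p ∨ p) fails. ✗
c: successors {b, d}; ◇p ∨ ¬p ∨ p there: b:T, d:T. ✓
d: no successors, so ◇(◇p ∨ ¬p ∨ p) fails. ✗
e: successors {b}; ◇p ∨ ¬p ∨ p there: b:T. ✓
— 3 worlds.
For □(◇p ∧ p):
a: successors {d}; ◇p ∧ p there: d:F. ✗
b: no successors, so □(◇p ∧ p) holds vacuously. ✓
c: successors {b, d}; ◇p ∧ p there: b:F, d:F. ✗
d: no successors, so □(◇p ∧ p) holds vacuously. ✓
e: successors {b}; ◇p ∧ p there: b:F. ✗
— 2 worlds.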